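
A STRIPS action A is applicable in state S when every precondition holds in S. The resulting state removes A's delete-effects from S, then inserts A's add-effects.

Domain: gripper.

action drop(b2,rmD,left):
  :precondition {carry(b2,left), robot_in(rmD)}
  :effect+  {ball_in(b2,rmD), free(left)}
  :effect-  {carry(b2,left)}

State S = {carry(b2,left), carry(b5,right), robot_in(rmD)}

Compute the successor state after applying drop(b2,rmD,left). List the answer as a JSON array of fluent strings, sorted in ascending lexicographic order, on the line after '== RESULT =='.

Progress:
  pre ⊆ S: {carry(b2,left), robot_in(rmD)} ⊆ S  — applicable
  S \ del = {carry(b5,right), robot_in(rmD)}
  ∪ add   = {ball_in(b2,rmD), carry(b5,right), free(left), robot_in(rmD)}

== RESULT ==
["ball_in(b2,rmD)", "carry(b5,right)", "free(left)", "robot_in(rmD)"]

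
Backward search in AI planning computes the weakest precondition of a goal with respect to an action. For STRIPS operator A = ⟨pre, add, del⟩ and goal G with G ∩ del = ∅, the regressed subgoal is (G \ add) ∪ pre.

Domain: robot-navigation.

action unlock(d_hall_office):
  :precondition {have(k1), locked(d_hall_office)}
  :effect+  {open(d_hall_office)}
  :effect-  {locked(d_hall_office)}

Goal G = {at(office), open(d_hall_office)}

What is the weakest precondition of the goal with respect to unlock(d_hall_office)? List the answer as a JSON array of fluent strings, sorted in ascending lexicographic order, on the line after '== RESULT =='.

Regress:
  G ∩ del = {}  (empty — regression defined)
  G \ add = {at(office), open(d_hall_office)} \ {open(d_hall_office)} = {at(office)}
  ∪ pre   = {at(office)} ∪ {have(k1), locked(d_hall_office)}
          = {at(office), have(k1), locked(d_hall_office)}

== RESULT ==
["at(office)", "have(k1)", "locked(d_hall_office)"]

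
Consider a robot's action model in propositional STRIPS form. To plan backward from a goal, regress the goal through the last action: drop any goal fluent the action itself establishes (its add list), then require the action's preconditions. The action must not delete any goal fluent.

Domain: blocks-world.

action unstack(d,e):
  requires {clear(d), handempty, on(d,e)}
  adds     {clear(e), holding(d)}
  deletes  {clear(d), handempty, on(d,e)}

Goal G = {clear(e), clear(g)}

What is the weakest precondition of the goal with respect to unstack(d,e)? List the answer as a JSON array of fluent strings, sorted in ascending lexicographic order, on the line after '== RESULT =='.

Compute (G \ add) ∪ pre:
  G ∩ del = {}  (empty — regression defined)
  G \ add = {clear(e), clear(g)} \ {clear(e), holding(d)} = {clear(g)}
  ∪ pre   = {clear(g)} ∪ {clear(d), handempty, on(d,e)}
          = {clear(d), clear(g), handempty, on(d,e)}

== RESULT ==
["clear(d)", "clear(g)", "handempty", "on(d,e)"]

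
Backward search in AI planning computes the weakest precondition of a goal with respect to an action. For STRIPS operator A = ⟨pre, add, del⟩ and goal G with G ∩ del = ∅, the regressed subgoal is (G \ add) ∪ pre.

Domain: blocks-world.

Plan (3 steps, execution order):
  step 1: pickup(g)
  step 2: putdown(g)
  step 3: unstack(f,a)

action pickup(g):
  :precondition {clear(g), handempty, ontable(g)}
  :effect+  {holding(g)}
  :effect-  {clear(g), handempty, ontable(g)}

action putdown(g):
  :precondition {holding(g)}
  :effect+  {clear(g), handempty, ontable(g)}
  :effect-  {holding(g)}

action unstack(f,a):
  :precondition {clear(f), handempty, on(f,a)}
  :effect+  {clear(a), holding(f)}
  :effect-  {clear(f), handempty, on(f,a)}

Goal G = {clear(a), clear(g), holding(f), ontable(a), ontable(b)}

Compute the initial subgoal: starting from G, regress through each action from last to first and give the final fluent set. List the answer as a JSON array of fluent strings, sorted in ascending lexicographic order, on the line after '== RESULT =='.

Regress step by step:
  through step 3 (unstack(f,a)): drop {clear(a), holding(f)}, keep {clear(g), ontable(a), ontable(b)}, require {clear(f), handempty, on(f,a)}
    → {clear(f), clear(g), handempty, on(f,a), ontable(a), ontable(b)}
  through step 2 (putdown(g)): drop {clear(g), handempty}, keep {clear(f), on(f,a), ontable(a), ontable(b)}, require {holding(g)}
    → {clear(f), holding(g), on(f,a), ontable(a), ontable(b)}
  through step 1 (pickup(g)): drop {holding(g)}, keep {clear(f), on(f,a), ontable(a), ontable(b)}, require {clear(g), handempty, ontable(g)}
    → {clear(f), clear(g), handempty, on(f,a), ontable(a), ontable(b), ontable(g)}

== RESULT ==
["clear(f)", "clear(g)", "handempty", "on(f,a)", "ontable(a)", "ontable(b)", "ontable(g)"]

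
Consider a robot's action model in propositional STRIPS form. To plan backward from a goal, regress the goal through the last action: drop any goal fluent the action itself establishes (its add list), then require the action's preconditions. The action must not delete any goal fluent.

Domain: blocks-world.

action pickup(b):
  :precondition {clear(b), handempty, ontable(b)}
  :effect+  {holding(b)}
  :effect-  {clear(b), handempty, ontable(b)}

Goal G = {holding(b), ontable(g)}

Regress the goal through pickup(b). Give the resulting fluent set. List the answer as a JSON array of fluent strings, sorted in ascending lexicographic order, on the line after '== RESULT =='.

Compute (G \ add) ∪ pre:
  G ∩ del = {}  (empty — regression defined)
  G \ add = {holding(b), ontable(g)} \ {holding(b)} = {ontable(g)}
  ∪ pre   = {ontable(g)} ∪ {clear(b), handempty, ontable(b)}
          = {clear(b), handempty, ontable(b), ontable(g)}

== RESULT ==
["clear(b)", "handempty", "ontable(b)", "ontable(g)"]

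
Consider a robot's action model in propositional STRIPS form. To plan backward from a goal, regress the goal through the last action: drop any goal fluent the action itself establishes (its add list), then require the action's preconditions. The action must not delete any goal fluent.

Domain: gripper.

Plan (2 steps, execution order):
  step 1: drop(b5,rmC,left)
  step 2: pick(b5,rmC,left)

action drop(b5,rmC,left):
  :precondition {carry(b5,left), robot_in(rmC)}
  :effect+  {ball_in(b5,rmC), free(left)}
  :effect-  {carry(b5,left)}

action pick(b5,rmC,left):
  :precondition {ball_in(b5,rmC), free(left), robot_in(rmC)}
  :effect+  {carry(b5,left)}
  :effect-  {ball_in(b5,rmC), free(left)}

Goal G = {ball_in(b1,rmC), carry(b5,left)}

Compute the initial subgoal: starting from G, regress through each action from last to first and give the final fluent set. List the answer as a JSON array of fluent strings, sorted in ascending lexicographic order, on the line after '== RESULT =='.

Regress step by step:
  through step 2 (pick(b5,rmC,left)): drop {carry(b5,left)}, keep {ball_in(b1,rmC)}, require {ball_in(b5,rmC), free(left), robot_in(rmC)}
    → {ball_in(b1,rmC), ball_in(b5,rmC), free(left), robot_in(rmC)}
  through step 1 (drop(b5,rmC,left)): drop {ball_in(b5,rmC), free(left)}, keep {ball_in(b1,rmC), robot_in(rmC)}, require {carry(b5,left), robot_in(rmC)}
    → {ball_in(b1,rmC), carry(b5,left), robot_in(rmC)}

== RESULT ==
["ball_in(b1,rmC)", "carry(b5,left)", "robot_in(rmC)"]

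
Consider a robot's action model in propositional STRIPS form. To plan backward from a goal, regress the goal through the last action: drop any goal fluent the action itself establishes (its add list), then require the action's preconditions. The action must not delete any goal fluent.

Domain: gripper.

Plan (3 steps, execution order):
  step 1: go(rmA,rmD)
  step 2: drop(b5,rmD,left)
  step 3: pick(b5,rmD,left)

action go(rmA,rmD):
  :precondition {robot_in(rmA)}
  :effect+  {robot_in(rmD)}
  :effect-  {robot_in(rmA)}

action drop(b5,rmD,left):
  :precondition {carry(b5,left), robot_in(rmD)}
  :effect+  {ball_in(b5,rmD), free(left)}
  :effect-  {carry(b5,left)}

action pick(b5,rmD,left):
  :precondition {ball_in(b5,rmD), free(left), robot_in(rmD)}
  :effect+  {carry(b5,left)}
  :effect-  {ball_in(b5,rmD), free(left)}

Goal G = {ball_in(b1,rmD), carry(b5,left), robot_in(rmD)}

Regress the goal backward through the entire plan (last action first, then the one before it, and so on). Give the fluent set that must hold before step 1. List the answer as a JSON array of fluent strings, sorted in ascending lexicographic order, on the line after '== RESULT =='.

Work backward from the goal:
  through step 3 (pick(b5,rmD,left)): drop {carry(b5,left)}, keep {ball_in(b1,rmD), robot_in(rmD)}, require {ball_in(b5,rmD), free(left), robot_in(rmD)}
    → {ball_in(b1,rmD), ball_in(b5,rmD), free(left), robot_in(rmD)}
  through step 2 (drop(b5,rmD,left)): drop {ball_in(b5,rmD), free(left)}, keep {ball_in(b1,rmD), robot_in(rmD)}, require {carry(b5,left), robot_in(rmD)}
    → {ball_in(b1,rmD), carry(b5,left), robot_in(rmD)}
  through step 1 (go(rmA,rmD)): drop {robot_in(rmD)}, keep {ball_in(b1,rmD), carry(b5,left)}, require {robot_in(rmA)}
    → {ball_in(b1,rmD), carry(b5,left), robot_in(rmA)}

== RESULT ==
["ball_in(b1,rmD)", "carry(b5,left)", "robot_in(rmA)"]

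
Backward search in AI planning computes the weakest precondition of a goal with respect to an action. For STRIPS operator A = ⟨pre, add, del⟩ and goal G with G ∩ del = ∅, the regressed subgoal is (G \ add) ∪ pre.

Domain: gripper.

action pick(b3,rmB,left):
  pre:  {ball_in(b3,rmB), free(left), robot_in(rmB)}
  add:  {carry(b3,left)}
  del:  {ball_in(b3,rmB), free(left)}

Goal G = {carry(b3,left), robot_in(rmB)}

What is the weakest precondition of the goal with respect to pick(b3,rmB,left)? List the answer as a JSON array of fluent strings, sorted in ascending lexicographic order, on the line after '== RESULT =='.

Compute (G \ add) ∪ pre:
  G ∩ del = {}  (empty — regression defined)
  G \ add = {carry(b3,left), robot_in(rmB)} \ {carry(b3,left)} = {robot_in(rmB)}
  ∪ pre   = {robot_in(rmB)} ∪ {ball_in(b3,rmB), free(left), robot_in(rmB)}
          = {ball_in(b3,rmB), free(left), robot_in(rmB)}

== RESULT ==
["ball_in(b3,rmB)", "free(left)", "robot_in(rmB)"]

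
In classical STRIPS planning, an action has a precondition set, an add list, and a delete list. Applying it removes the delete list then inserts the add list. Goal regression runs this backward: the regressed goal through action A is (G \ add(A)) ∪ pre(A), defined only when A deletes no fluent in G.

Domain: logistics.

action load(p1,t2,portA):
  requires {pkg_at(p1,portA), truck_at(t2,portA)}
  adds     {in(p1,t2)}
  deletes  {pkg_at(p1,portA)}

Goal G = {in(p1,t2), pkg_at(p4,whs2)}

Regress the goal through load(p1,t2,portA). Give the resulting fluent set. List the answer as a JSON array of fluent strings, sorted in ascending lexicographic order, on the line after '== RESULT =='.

Compute (G \ add) ∪ pre:
  G ∩ del = {}  (empty — regression defined)
  G \ add = {in(p1,t2), pkg_at(p4,whs2)} \ {in(p1,t2)} = {pkg_at(p4,whs2)}
  ∪ pre   = {pkg_at(p4,whs2)} ∪ {pkg_at(p1,portA), truck_at(t2,portA)}
          = {pkg_at(p1,portA), pkg_at(p4,whs2), truck_at(t2,portA)}

== RESULT ==
["pkg_at(p1,portA)", "pkg_at(p4,whs2)", "truck_at(t2,portA)"]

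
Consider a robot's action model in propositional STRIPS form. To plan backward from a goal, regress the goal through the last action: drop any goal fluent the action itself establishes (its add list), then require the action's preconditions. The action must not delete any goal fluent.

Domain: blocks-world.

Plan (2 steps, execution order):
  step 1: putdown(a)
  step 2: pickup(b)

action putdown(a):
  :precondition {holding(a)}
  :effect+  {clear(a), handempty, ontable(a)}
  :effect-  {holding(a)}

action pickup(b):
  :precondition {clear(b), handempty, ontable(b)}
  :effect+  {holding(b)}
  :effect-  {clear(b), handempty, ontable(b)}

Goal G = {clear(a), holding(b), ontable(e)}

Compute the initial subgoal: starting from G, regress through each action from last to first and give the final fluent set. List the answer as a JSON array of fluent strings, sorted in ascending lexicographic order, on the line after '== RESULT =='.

Work backward from the goal:
  through step 2 (pickup(b)): drop {holding(b)}, keep {clear(a), ontable(e)}, require {clear(b), handempty, ontable(b)}
    → {clear(a), clear(b), handempty, ontable(b), ontable(e)}
  through step 1 (putdown(a)): drop {clear(a), handempty}, keep {clear(b), ontable(b), ontable(e)}, require {holding(a)}
    → {clear(b), holding(a), ontable(b), ontable(e)}

== RESULT ==
["clear(b)", "holding(a)", "ontable(b)", "ontable(e)"]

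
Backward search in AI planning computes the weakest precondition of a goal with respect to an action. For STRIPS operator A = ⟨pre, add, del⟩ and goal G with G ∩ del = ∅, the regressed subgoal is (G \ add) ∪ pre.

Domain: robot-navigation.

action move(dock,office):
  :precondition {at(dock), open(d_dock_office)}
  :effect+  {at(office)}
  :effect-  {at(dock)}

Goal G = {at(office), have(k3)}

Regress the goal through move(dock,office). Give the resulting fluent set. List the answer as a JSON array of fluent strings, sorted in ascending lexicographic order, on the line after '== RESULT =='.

Regress:
  G ∩ del = {}  (empty — regression defined)
  G \ add = {at(office), have(k3)} \ {at(office)} = {have(k3)}
  ∪ pre   = {have(k3)} ∪ {at(dock), open(d_dock_office)}
          = {at(dock), have(k3), open(d_dock_office)}

== RESULT ==
["at(dock)", "have(k3)", "open(d_dock_office)"]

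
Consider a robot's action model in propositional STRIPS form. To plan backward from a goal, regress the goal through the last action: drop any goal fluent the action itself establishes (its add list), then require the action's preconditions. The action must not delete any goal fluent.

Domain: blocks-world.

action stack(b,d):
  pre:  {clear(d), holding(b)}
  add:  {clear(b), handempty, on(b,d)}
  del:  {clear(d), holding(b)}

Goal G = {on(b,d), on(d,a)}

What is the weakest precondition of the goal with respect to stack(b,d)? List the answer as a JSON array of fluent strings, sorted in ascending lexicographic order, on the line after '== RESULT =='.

Compute (G \ add) ∪ pre:
  G ∩ del = {}  (empty — regression defined)
  G \ add = {on(b,d), on(d,a)} \ {clear(b), handempty, on(b,d)} = {on(d,a)}
  ∪ pre   = {on(d,a)} ∪ {clear(d), holding(b)}
          = {clear(d), holding(b), on(d,a)}

== RESULT ==
["clear(d)", "holding(b)", "on(d,a)"]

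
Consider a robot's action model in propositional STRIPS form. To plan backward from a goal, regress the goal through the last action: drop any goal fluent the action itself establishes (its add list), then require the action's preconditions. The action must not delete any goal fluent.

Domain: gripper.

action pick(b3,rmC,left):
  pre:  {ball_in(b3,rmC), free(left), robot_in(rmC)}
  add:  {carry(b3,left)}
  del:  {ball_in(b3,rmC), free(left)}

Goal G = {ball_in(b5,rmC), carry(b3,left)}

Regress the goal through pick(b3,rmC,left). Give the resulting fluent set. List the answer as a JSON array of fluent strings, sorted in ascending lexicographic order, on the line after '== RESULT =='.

Compute (G \ add) ∪ pre:
  G ∩ del = {}  (empty — regression defined)
  G \ add = {ball_in(b5,rmC), carry(b3,left)} \ {carry(b3,left)} = {ball_in(b5,rmC)}
  ∪ pre   = {ball_in(b5,rmC)} ∪ {ball_in(b3,rmC), free(left), robot_in(rmC)}
          = {ball_in(b3,rmC), ball_in(b5,rmC), free(left), robot_in(rmC)}

== RESULT ==
["ball_in(b3,rmC)", "ball_in(b5,rmC)", "free(left)", "robot_in(rmC)"]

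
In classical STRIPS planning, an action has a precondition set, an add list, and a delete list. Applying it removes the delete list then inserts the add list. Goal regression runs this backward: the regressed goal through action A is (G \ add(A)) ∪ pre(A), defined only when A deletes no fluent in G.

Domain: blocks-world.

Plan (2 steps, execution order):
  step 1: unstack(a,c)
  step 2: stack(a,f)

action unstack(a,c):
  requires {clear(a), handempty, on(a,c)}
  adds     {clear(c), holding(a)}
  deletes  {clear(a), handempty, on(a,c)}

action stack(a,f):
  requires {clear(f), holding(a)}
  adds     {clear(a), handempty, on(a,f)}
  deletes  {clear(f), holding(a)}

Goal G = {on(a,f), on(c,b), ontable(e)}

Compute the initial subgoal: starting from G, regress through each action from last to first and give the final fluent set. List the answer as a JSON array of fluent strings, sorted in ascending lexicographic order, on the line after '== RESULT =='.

Work backward from the goal:
  through step 2 (stack(a,f)): drop {on(a,f)}, keep {on(c,b), ontable(e)}, require {clear(f), holding(a)}
    → {clear(f), holding(a), on(c,b), ontable(e)}
  through step 1 (unstack(a,c)): drop {holding(a)}, keep {clear(f), on(c,b), ontable(e)}, require {clear(a), handempty, on(a,c)}
    → {clear(a), clear(f), handempty, on(a,c), on(c,b), ontable(e)}

== RESULT ==
["clear(a)", "clear(f)", "handempty", "on(a,c)", "on(c,b)", "ontable(e)"]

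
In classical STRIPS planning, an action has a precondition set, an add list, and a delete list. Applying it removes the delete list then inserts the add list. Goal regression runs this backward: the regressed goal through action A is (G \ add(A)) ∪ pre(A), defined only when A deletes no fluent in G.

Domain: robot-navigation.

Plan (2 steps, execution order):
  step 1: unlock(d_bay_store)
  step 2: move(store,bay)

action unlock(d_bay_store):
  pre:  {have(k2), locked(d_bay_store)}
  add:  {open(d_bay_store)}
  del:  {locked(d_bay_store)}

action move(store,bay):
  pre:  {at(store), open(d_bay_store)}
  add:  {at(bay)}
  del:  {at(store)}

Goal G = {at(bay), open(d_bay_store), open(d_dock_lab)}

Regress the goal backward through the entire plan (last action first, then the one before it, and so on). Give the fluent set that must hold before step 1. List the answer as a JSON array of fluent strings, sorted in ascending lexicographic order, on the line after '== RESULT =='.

Work backward from the goal:
  through step 2 (move(store,bay)): drop {at(bay)}, keep {open(d_bay_store), open(d_dock_lab)}, require {at(store), open(d_bay_store)}
    → {at(store), open(d_bay_store), open(d_dock_lab)}
  through step 1 (unlock(d_bay_store)): drop {open(d_bay_store)}, keep {at(store), open(d_dock_lab)}, require {have(k2), locked(d_bay_store)}
    → {at(store), have(k2), locked(d_bay_store), open(d_dock_lab)}

== RESULT ==
["at(store)", "have(k2)", "locked(d_bay_store)", "open(d_dock_lab)"]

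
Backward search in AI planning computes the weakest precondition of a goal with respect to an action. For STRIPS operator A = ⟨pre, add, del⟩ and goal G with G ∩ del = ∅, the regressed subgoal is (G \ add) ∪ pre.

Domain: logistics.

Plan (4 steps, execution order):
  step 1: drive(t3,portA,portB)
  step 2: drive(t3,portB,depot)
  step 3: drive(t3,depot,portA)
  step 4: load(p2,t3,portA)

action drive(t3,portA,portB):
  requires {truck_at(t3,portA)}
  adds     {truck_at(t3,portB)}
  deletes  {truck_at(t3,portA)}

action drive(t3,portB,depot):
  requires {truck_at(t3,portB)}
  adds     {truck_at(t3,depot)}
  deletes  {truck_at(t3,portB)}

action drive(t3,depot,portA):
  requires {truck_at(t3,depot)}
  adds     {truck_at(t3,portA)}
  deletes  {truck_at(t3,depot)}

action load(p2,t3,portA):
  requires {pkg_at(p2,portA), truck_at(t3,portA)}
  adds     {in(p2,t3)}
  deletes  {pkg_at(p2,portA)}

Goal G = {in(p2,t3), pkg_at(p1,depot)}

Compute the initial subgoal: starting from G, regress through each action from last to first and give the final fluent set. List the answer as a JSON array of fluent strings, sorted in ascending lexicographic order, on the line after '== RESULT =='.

Work backward from the goal:
  through step 4 (load(p2,t3,portA)): drop {in(p2,t3)}, keep {pkg_at(p1,depot)}, require {pkg_at(p2,portA), truck_at(t3,portA)}
    → {pkg_at(p1,depot), pkg_at(p2,portA), truck_at(t3,portA)}
  through step 3 (drive(t3,depot,portA)): drop {truck_at(t3,portA)}, keep {pkg_at(p1,depot), pkg_at(p2,portA)}, require {truck_at(t3,depot)}
    → {pkg_at(p1,depot), pkg_at(p2,portA), truck_at(t3,depot)}
  through step 2 (drive(t3,portB,depot)): drop {truck_at(t3,depot)}, keep {pkg_at(p1,depot), pkg_at(p2,portA)}, require {truck_at(t3,portB)}
    → {pkg_at(p1,depot), pkg_at(p2,portA), truck_at(t3,portB)}
  through step 1 (drive(t3,portA,portB)): drop {truck_at(t3,portB)}, keep {pkg_at(p1,depot), pkg_at(p2,portA)}, require {truck_at(t3,portA)}
    → {pkg_at(p1,depot), pkg_at(p2,portA), truck_at(t3,portA)}

== RESULT ==
["pkg_at(p1,depot)", "pkg_at(p2,portA)", "truck_at(t3,portA)"]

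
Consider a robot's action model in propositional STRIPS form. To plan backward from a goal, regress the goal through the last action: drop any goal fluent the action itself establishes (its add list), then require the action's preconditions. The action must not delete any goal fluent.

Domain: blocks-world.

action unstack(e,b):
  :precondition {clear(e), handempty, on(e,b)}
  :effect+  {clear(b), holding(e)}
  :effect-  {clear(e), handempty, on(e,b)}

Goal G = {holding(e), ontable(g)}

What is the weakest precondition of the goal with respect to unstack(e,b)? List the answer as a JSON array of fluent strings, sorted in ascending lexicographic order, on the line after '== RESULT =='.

Compute (G \ add) ∪ pre:
  G ∩ del = {}  (empty — regression defined)
  G \ add = {holding(e), ontable(g)} \ {clear(b), holding(e)} = {ontable(g)}
  ∪ pre   = {ontable(g)} ∪ {clear(e), handempty, on(e,b)}
          = {clear(e), handempty, on(e,b), ontable(g)}

== RESULT ==
["clear(e)", "handempty", "on(e,b)", "ontable(g)"]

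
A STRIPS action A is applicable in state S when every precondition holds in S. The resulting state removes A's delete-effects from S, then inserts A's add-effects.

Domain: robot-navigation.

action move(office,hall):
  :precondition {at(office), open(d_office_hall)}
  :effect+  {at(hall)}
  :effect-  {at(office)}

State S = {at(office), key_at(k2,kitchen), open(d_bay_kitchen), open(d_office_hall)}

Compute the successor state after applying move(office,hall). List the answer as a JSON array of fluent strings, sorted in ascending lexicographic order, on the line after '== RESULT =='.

Compute (S \ del) ∪ add:
  pre ⊆ S: {at(office), open(d_office_hall)} ⊆ S  — applicable
  S \ del = {key_at(k2,kitchen), open(d_bay_kitchen), open(d_office_hall)}
  ∪ add   = {at(hall), key_at(k2,kitchen), open(d_bay_kitchen), open(d_office_hall)}

== RESULT ==
["at(hall)", "key_at(k2,kitchen)", "open(d_bay_kitchen)", "open(d_office_hall)"]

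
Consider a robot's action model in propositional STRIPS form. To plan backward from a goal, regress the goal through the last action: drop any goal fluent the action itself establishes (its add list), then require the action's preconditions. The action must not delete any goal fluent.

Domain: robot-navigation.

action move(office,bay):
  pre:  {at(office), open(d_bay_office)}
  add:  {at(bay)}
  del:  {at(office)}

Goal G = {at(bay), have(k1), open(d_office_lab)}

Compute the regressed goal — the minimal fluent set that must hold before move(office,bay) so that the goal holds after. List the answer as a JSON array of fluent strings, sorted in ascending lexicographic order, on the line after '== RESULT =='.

Regress:
  G ∩ del = {}  (empty — regression defined)
  G \ add = {at(bay), have(k1), open(d_office_lab)} \ {at(bay)} = {have(k1), open(d_office_lab)}
  ∪ pre   = {have(k1), open(d_office_lab)} ∪ {at(office), open(d_bay_office)}
          = {at(office), have(k1), open(d_bay_office), open(d_office_lab)}

== RESULT ==
["at(office)", "have(k1)", "open(d_bay_office)", "open(d_office_lab)"]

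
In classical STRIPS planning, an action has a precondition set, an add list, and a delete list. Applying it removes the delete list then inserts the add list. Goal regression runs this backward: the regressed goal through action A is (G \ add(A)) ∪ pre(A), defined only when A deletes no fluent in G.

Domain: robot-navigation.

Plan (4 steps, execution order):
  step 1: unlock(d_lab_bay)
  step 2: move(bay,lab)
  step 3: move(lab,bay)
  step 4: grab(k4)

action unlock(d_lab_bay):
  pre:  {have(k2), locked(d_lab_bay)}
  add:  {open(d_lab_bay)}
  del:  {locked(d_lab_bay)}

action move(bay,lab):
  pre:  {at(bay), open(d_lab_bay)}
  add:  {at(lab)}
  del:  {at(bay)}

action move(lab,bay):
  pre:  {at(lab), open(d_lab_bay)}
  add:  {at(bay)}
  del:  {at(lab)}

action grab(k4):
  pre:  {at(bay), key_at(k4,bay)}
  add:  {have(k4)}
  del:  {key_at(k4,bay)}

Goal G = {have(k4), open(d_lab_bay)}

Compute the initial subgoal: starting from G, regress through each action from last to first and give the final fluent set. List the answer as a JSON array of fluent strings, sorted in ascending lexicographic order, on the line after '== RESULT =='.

Work backward from the goal:
  through step 4 (grab(k4)): drop {have(k4)}, keep {open(d_lab_bay)}, require {at(bay), key_at(k4,bay)}
    → {at(bay), key_at(k4,bay), open(d_lab_bay)}
  through step 3 (move(lab,bay)): drop {at(bay)}, keep {key_at(k4,bay), open(d_lab_bay)}, require {at(lab), open(d_lab_bay)}
    → {at(lab), key_at(k4,bay), open(d_lab_bay)}
  through step 2 (move(bay,lab)): drop {at(lab)}, keep {key_at(k4,bay), open(d_lab_bay)}, require {at(bay), open(d_lab_bay)}
    → {at(bay), key_at(k4,bay), open(d_lab_bay)}
  through step 1 (unlock(d_lab_bay)): drop {open(d_lab_bay)}, keep {at(bay), key_at(k4,bay)}, require {have(k2), locked(d_lab_bay)}
    → {at(bay), have(k2), key_at(k4,bay), locked(d_lab_bay)}

== RESULT ==
["at(bay)", "have(k2)", "key_at(k4,bay)", "locked(d_lab_bay)"]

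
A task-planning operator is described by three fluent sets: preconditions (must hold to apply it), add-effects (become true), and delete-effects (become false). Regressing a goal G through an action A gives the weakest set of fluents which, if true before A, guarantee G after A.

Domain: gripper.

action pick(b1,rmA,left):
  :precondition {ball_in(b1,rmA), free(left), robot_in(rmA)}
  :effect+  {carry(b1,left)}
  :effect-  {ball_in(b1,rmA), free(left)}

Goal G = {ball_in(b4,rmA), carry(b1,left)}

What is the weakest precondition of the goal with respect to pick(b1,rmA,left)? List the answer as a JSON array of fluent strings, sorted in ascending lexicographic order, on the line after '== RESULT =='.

Compute (G \ add) ∪ pre:
  G ∩ del = {}  (empty — regression defined)
  G \ add = {ball_in(b4,rmA), carry(b1,left)} \ {carry(b1,left)} = {ball_in(b4,rmA)}
  ∪ pre   = {ball_in(b4,rmA)} ∪ {ball_in(b1,rmA), free(left), robot_in(rmA)}
          = {ball_in(b1,rmA), ball_in(b4,rmA), free(left), robot_in(rmA)}

== RESULT ==
["ball_in(b1,rmA)", "ball_in(b4,rmA)", "free(left)", "robot_in(rmA)"]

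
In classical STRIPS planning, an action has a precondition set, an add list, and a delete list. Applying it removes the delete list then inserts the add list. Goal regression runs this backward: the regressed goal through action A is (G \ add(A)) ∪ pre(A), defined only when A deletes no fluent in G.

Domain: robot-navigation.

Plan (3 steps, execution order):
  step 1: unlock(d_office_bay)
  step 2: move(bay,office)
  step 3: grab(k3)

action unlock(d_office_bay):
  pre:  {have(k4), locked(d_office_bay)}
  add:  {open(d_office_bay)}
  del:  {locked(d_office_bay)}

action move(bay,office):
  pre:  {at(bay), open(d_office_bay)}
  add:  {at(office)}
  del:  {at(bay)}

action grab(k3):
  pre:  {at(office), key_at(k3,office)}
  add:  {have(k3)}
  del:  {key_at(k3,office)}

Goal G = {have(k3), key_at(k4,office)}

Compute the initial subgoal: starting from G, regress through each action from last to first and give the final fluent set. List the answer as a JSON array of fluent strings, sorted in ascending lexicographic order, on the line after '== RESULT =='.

Regress step by step:
  through step 3 (grab(k3)): drop {have(k3)}, keep {key_at(k4,office)}, require {at(office), key_at(k3,office)}
    → {at(office), key_at(k3,office), key_at(k4,office)}
  through step 2 (move(bay,office)): drop {at(office)}, keep {key_at(k3,office), key_at(k4,office)}, require {at(bay), open(d_office_bay)}
    → {at(bay), key_at(k3,office), key_at(k4,office), open(d_office_bay)}
  through step 1 (unlock(d_office_bay)): drop {open(d_office_bay)}, keep {at(bay), key_at(k3,office), key_at(k4,office)}, require {have(k4), locked(d_office_bay)}
    → {at(bay), have(k4), key_at(k3,office), key_at(k4,office), locked(d_office_bay)}

== RESULT ==
["at(bay)", "have(k4)", "key_at(k3,office)", "key_at(k4,office)", "locked(d_office_bay)"]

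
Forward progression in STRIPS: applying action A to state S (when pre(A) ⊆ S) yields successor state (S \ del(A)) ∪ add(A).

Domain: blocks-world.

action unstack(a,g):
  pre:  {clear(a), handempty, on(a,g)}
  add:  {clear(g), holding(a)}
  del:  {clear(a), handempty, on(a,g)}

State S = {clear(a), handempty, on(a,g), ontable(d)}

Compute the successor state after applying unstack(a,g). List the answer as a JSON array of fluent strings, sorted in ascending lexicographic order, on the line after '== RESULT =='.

Progress:
  pre ⊆ S: {clear(a), handempty, on(a,g)} ⊆ S  — applicable
  S \ del = {ontable(d)}
  ∪ add   = {clear(g), holding(a), ontable(d)}

== RESULT ==
["clear(g)", "holding(a)", "ontable(d)"]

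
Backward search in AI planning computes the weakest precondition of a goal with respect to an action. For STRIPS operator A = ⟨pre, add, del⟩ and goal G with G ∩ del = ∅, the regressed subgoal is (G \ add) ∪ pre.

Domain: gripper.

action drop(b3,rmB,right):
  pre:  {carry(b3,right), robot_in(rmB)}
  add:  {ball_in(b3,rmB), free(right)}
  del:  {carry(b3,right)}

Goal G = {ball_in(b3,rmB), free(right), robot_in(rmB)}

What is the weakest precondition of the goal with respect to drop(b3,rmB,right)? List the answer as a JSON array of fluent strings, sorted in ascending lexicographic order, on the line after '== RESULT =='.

Regress:
  G ∩ del = {}  (empty — regression defined)
  G \ add = {ball_in(b3,rmB), free(right), robot_in(rmB)} \ {ball_in(b3,rmB), free(right)} = {robot_in(rmB)}
  ∪ pre   = {robot_in(rmB)} ∪ {carry(b3,right), robot_in(rmB)}
          = {carry(b3,right), robot_in(rmB)}

== RESULT ==
["carry(b3,right)", "robot_in(rmB)"]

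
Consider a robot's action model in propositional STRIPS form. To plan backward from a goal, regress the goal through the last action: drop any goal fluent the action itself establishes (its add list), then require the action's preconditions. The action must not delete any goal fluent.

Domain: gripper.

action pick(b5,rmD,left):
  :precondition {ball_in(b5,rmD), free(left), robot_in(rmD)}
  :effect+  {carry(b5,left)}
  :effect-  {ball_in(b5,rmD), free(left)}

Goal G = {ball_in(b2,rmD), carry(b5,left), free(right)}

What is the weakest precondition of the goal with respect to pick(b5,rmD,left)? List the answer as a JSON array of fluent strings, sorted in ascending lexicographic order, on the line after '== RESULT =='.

Regress:
  G ∩ del = {}  (empty — regression defined)
  G \ add = {ball_in(b2,rmD), carry(b5,left), free(right)} \ {carry(b5,left)} = {ball_in(b2,rmD), free(right)}
  ∪ pre   = {ball_in(b2,rmD), free(right)} ∪ {ball_in(b5,rmD), free(left), robot_in(rmD)}
          = {ball_in(b2,rmD), ball_in(b5,rmD), free(left), free(right), robot_in(rmD)}

== RESULT ==
["ball_in(b2,rmD)", "ball_in(b5,rmD)", "free(left)", "free(right)", "robot_in(rmD)"]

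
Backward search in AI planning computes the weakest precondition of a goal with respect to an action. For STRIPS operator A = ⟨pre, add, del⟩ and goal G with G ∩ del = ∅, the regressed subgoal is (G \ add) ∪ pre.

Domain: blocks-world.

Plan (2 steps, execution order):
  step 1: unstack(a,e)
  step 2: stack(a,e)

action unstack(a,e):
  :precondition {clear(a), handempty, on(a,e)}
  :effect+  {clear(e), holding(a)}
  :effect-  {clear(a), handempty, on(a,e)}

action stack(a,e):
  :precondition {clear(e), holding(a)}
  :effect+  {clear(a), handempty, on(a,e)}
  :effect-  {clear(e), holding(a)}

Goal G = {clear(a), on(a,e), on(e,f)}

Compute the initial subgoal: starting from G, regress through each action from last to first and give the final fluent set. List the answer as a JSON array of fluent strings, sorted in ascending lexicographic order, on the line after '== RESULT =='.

Work backward from the goal:
  through step 2 (stack(a,e)): drop {clear(a), on(a,e)}, keep {on(e,f)}, require {clear(e), holding(a)}
    → {clear(e), holding(a), on(e,f)}
  through step 1 (unstack(a,e)): drop {clear(e), holding(a)}, keep {on(e,f)}, require {clear(a), handempty, on(a,e)}
    → {clear(a), handempty, on(a,e), on(e,f)}

== RESULT ==
["clear(a)", "handempty", "on(a,e)", "on(e,f)"]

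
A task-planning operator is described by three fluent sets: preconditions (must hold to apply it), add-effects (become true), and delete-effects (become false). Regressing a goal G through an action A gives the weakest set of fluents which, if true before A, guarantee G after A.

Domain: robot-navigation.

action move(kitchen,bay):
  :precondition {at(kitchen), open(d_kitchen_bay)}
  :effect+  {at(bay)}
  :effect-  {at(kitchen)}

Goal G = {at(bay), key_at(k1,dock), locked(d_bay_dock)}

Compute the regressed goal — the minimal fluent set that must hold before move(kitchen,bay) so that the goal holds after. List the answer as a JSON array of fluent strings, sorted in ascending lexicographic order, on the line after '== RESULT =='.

Regress:
  G ∩ del = {}  (empty — regression defined)
  G \ add = {at(bay), key_at(k1,dock), locked(d_bay_dock)} \ {at(bay)} = {key_at(k1,dock), locked(d_bay_dock)}
  ∪ pre   = {key_at(k1,dock), locked(d_bay_dock)} ∪ {at(kitchen), open(d_kitchen_bay)}
          = {at(kitchen), key_at(k1,dock), locked(d_bay_dock), open(d_kitchen_bay)}

== RESULT ==
["at(kitchen)", "key_at(k1,dock)", "locked(d_bay_dock)", "open(d_kitchen_bay)"]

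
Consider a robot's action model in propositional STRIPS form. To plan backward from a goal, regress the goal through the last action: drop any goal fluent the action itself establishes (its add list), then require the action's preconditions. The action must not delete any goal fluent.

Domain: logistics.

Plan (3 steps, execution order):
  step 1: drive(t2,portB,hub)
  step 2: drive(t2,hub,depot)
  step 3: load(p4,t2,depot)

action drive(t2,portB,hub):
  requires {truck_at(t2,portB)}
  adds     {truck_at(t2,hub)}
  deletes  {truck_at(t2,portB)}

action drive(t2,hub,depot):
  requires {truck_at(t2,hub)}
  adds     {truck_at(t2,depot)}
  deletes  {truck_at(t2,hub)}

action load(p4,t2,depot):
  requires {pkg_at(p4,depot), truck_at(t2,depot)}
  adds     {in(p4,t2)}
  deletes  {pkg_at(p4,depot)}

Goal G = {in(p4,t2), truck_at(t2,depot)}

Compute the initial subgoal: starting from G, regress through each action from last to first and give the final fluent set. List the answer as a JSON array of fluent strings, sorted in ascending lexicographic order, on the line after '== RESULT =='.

Work backward from the goal:
  through step 3 (load(p4,t2,depot)): drop {in(p4,t2)}, keep {truck_at(t2,depot)}, require {pkg_at(p4,depot), truck_at(t2,depot)}
    → {pkg_at(p4,depot), truck_at(t2,depot)}
  through step 2 (drive(t2,hub,depot)): drop {truck_at(t2,depot)}, keep {pkg_at(p4,depot)}, require {truck_at(t2,hub)}
    → {pkg_at(p4,depot), truck_at(t2,hub)}
  through step 1 (drive(t2,portB,hub)): drop {truck_at(t2,hub)}, keep {pkg_at(p4,depot)}, require {truck_at(t2,portB)}
    → {pkg_at(p4,depot), truck_at(t2,portB)}

== RESULT ==
["pkg_at(p4,depot)", "truck_at(t2,portB)"]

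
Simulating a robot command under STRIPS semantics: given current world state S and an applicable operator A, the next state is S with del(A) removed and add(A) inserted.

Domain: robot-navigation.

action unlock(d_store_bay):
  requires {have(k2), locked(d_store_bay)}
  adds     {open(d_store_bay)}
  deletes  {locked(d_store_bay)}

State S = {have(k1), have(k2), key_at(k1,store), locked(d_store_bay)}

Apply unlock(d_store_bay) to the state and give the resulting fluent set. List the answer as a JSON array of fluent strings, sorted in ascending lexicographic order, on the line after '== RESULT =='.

Compute (S \ del) ∪ add:
  pre ⊆ S: {have(k2), locked(d_store_bay)} ⊆ S  — applicable
  S \ del = {have(k1), have(k2), key_at(k1,store)}
  ∪ add   = {have(k1), have(k2), key_at(k1,store), open(d_store_bay)}

== RESULT ==
["have(k1)", "have(k2)", "key_at(k1,store)", "open(d_store_bay)"]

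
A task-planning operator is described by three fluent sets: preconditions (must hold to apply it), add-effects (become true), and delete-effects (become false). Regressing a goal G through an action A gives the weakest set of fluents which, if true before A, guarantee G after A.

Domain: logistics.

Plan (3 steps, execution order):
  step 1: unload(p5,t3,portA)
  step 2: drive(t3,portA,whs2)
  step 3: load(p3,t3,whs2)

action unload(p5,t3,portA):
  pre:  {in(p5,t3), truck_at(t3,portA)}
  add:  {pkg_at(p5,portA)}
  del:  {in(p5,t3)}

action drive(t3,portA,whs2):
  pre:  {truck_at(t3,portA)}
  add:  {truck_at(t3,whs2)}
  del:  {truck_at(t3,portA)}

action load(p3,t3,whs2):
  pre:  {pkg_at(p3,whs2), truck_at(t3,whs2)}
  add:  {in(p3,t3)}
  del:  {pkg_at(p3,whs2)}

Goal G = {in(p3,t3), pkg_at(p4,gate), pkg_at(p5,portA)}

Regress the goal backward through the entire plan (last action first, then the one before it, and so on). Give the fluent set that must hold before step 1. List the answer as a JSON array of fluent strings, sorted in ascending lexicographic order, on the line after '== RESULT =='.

Regress step by step:
  through step 3 (load(p3,t3,whs2)): drop {in(p3,t3)}, keep {pkg_at(p4,gate), pkg_at(p5,portA)}, require {pkg_at(p3,whs2), truck_at(t3,whs2)}
    → {pkg_at(p3,whs2), pkg_at(p4,gate), pkg_at(p5,portA), truck_at(t3,whs2)}
  through step 2 (drive(t3,portA,whs2)): drop {truck_at(t3,whs2)}, keep {pkg_at(p3,whs2), pkg_at(p4,gate), pkg_at(p5,portA)}, require {truck_at(t3,portA)}
    → {pkg_at(p3,whs2), pkg_at(p4,gate), pkg_at(p5,portA), truck_at(t3,portA)}
  through step 1 (unload(p5,t3,portA)): drop {pkg_at(p5,portA)}, keep {pkg_at(p3,whs2), pkg_at(p4,gate), truck_at(t3,portA)}, require {in(p5,t3), truck_at(t3,portA)}
    → {in(p5,t3), pkg_at(p3,whs2), pkg_at(p4,gate), truck_at(t3,portA)}

== RESULT ==
["in(p5,t3)", "pkg_at(p3,whs2)", "pkg_at(p4,gate)", "truck_at(t3,portA)"]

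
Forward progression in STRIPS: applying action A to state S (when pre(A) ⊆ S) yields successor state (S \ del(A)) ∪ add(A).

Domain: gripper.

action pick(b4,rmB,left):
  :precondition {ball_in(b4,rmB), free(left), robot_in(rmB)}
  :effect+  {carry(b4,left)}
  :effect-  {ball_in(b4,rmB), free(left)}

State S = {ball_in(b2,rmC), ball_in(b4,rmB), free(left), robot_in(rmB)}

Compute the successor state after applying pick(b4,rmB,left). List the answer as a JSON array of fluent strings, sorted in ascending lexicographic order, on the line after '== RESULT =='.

Compute (S \ del) ∪ add:
  pre ⊆ S: {ball_in(b4,rmB), free(left), robot_in(rmB)} ⊆ S  — applicable
  S \ del = {ball_in(b2,rmC), robot_in(rmB)}
  ∪ add   = {ball_in(b2,rmC), carry(b4,left), robot_in(rmB)}

== RESULT ==
["ball_in(b2,rmC)", "carry(b4,left)", "robot_in(rmB)"]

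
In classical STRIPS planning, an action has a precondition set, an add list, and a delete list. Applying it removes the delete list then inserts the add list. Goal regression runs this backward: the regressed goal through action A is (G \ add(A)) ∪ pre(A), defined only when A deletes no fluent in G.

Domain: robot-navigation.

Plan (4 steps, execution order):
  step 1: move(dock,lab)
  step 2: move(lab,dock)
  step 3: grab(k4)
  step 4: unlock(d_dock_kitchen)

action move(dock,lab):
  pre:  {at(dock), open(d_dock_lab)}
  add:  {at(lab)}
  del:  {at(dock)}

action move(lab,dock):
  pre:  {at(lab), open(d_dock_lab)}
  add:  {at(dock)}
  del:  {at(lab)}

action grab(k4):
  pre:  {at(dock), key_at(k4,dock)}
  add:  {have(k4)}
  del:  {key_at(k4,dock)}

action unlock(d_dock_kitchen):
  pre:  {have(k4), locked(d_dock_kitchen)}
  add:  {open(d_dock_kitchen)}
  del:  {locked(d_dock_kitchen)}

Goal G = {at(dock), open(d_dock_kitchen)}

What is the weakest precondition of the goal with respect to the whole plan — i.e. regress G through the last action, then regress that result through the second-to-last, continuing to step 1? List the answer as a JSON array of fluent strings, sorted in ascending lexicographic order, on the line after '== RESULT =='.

Regress step by step:
  through step 4 (unlock(d_dock_kitchen)): drop {open(d_dock_kitchen)}, keep {at(dock)}, require {have(k4), locked(d_dock_kitchen)}
    → {at(dock), have(k4), locked(d_dock_kitchen)}
  through step 3 (grab(k4)): drop {have(k4)}, keep {at(dock), locked(d_dock_kitchen)}, require {at(dock), key_at(k4,dock)}
    → {at(dock), key_at(k4,dock), locked(d_dock_kitchen)}
  through step 2 (move(lab,dock)): drop {at(dock)}, keep {key_at(k4,dock), locked(d_dock_kitchen)}, require {at(lab), open(d_dock_lab)}
    → {at(lab), key_at(k4,dock), locked(d_dock_kitchen), open(d_dock_lab)}
  through step 1 (move(dock,lab)): drop {at(lab)}, keep {key_at(k4,dock), locked(d_dock_kitchen), open(d_dock_lab)}, require {at(dock), open(d_dock_lab)}
    → {at(dock), key_at(k4,dock), locked(d_dock_kitchen), open(d_dock_lab)}

== RESULT ==
["at(dock)", "key_at(k4,dock)", "locked(d_dock_kitchen)", "open(d_dock_lab)"]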